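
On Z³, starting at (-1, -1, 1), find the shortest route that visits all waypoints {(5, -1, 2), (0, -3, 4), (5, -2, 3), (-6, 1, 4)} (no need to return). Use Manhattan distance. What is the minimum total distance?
26
(one optimal route: (-1, -1, 1) → (5, -1, 2) → (5, -2, 3) → (0, -3, 4) → (-6, 1, 4))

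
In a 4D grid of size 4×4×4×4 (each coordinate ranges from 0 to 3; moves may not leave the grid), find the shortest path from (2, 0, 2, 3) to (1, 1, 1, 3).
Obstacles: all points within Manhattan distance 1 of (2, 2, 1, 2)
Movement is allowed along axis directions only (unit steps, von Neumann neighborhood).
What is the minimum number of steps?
3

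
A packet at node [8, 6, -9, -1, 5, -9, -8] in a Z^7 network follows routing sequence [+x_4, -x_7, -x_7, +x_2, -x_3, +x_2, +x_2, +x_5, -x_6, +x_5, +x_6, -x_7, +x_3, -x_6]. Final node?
(8, 9, -9, 0, 7, -10, -11)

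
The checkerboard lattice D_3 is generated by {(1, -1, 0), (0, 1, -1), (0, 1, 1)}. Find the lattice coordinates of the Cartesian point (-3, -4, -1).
-3b₁ - 3b₂ - 4b₃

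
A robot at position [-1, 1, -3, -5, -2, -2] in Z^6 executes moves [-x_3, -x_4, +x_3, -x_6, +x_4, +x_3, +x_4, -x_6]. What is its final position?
(-1, 1, -2, -4, -2, -4)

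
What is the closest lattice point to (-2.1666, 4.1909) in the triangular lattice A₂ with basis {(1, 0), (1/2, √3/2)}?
(-2.5, 4.33)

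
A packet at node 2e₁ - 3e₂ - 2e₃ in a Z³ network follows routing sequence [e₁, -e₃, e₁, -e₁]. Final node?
(3, -3, -3)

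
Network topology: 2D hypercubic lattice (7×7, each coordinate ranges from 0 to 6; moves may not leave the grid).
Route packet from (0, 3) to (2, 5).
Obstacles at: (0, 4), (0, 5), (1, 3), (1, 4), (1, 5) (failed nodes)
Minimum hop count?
6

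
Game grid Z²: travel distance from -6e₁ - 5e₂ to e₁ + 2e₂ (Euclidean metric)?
9.89949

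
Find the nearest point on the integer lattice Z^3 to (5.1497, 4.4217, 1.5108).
(5, 4, 2)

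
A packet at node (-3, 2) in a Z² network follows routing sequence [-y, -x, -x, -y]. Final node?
(-5, 0)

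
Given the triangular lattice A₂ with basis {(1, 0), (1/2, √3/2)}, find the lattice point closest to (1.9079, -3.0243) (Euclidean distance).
(2, -3.464)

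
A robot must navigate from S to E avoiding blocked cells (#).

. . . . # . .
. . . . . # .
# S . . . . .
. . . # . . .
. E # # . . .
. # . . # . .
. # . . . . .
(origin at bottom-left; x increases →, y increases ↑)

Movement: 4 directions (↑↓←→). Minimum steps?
2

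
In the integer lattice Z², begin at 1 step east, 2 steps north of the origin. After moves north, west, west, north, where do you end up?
(-1, 4)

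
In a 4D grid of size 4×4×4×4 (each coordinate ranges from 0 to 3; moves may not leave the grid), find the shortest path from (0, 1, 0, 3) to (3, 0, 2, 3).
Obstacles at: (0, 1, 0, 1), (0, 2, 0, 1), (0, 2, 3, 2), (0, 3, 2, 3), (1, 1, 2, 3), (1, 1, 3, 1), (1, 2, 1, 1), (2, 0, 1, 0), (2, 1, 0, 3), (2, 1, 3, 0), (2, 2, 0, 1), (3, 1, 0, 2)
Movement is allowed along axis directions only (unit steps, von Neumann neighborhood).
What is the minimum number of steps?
6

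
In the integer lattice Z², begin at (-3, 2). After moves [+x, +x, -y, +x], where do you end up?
(0, 1)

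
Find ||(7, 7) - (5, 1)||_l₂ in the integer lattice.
6.32456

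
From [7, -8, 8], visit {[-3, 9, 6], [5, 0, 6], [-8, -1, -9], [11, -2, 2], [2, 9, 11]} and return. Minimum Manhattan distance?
116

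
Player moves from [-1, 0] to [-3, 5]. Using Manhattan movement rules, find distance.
7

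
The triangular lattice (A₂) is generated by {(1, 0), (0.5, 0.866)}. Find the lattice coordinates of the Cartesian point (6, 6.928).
2b₁ + 8b₂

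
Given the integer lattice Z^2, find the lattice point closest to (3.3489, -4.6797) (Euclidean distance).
(3, -5)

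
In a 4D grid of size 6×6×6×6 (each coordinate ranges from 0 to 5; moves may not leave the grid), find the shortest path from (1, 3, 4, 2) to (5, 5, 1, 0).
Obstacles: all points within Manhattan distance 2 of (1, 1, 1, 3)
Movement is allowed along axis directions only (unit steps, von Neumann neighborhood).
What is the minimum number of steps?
11
(one shortest path: (1, 3, 4, 2) → (2, 3, 4, 2) → (3, 3, 4, 2) → (4, 3, 4, 2) → (5, 3, 4, 2) → (5, 4, 4, 2) → (5, 5, 4, 2) → (5, 5, 3, 2) → (5, 5, 2, 2) → (5, 5, 1, 2) → (5, 5, 1, 1) → (5, 5, 1, 0))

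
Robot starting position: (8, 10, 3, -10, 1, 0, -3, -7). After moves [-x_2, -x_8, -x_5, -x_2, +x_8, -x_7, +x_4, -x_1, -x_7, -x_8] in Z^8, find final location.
(7, 8, 3, -9, 0, 0, -5, -8)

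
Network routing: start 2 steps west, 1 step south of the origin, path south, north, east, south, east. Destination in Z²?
(0, -2)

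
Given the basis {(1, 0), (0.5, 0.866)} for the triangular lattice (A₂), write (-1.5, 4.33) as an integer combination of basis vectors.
-4b₁ + 5b₂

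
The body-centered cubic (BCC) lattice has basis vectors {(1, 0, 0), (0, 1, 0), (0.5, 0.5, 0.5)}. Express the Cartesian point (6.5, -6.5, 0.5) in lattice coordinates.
6b₁ - 7b₂ + b₃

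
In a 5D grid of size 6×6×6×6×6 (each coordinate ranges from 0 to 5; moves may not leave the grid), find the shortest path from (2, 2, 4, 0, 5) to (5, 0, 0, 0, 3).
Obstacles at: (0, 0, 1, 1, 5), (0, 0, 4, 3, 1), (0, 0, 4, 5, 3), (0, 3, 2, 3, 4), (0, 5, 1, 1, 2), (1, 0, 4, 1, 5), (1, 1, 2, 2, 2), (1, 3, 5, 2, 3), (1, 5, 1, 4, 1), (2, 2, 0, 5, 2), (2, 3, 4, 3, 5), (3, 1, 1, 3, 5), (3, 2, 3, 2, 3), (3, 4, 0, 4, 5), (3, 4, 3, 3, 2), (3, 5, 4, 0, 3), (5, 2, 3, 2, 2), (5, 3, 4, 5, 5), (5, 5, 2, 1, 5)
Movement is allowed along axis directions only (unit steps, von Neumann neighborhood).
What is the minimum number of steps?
11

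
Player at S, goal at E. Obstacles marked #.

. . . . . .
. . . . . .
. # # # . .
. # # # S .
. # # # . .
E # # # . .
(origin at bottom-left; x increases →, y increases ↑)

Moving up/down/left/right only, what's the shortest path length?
10
(one shortest path: (4, 2) → (4, 3) → (4, 4) → (3, 4) → (2, 4) → (1, 4) → (0, 4) → (0, 3) → (0, 2) → (0, 1) → (0, 0))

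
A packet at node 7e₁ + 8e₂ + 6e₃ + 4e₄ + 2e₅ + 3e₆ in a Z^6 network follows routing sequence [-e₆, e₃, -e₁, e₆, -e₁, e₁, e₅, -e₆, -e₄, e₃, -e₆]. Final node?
(6, 8, 8, 3, 3, 1)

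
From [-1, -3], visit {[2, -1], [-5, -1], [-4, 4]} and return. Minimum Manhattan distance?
28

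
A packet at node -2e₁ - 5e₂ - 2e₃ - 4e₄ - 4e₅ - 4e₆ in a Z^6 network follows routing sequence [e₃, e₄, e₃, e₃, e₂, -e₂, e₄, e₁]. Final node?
(-1, -5, 1, -2, -4, -4)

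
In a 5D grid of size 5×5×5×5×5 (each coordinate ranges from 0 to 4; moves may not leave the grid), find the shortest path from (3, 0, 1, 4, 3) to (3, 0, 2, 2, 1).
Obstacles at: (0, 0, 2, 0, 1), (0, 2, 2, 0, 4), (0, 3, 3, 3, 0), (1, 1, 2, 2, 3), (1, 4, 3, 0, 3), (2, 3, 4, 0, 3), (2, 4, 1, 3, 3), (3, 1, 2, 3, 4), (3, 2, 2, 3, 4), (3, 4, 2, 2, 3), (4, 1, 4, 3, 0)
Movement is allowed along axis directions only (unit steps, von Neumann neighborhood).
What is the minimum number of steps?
5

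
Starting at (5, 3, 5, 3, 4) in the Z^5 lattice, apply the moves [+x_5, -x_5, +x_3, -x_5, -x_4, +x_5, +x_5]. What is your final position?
(5, 3, 6, 2, 5)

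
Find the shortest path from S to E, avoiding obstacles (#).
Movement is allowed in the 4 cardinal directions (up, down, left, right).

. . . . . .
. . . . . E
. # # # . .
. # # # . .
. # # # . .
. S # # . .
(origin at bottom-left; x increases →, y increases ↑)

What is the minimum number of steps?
10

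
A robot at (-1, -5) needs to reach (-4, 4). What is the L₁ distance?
12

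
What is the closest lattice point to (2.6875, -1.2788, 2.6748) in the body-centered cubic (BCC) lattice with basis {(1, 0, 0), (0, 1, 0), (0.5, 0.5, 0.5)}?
(2.5, -1.5, 2.5)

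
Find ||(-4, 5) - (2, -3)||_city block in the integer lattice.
14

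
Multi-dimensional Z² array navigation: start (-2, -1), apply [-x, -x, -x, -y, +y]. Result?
(-5, -1)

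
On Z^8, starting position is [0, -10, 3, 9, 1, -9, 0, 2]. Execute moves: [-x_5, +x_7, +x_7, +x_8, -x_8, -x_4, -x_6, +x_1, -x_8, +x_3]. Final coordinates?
(1, -10, 4, 8, 0, -10, 2, 1)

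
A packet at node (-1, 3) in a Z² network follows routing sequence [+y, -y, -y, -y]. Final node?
(-1, 1)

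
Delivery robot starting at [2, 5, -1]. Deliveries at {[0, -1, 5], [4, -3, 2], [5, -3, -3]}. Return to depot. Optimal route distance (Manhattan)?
42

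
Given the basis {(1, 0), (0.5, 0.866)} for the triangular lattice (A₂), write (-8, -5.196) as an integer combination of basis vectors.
-5b₁ - 6b₂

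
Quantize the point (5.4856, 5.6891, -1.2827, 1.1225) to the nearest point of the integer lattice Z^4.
(5, 6, -1, 1)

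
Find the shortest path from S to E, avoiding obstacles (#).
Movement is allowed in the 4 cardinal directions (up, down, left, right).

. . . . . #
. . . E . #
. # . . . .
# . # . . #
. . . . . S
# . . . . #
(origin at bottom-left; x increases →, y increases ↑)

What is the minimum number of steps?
5
(one shortest path: (5, 1) → (4, 1) → (3, 1) → (3, 2) → (3, 3) → (3, 4))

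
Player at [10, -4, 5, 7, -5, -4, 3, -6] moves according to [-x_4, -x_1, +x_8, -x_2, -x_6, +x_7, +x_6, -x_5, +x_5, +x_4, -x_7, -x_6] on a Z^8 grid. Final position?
(9, -5, 5, 7, -5, -5, 3, -5)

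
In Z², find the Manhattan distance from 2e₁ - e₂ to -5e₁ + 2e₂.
10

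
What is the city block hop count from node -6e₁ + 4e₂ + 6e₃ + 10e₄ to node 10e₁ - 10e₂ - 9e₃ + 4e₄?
51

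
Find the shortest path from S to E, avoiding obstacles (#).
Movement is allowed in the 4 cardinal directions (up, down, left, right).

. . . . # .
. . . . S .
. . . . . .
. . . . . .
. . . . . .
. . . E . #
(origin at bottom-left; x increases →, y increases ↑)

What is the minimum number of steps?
5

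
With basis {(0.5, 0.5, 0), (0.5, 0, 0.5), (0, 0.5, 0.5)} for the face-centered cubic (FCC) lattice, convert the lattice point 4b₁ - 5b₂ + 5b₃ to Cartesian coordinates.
(-0.5, 4.5, 0)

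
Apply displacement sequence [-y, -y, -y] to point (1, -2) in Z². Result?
(1, -5)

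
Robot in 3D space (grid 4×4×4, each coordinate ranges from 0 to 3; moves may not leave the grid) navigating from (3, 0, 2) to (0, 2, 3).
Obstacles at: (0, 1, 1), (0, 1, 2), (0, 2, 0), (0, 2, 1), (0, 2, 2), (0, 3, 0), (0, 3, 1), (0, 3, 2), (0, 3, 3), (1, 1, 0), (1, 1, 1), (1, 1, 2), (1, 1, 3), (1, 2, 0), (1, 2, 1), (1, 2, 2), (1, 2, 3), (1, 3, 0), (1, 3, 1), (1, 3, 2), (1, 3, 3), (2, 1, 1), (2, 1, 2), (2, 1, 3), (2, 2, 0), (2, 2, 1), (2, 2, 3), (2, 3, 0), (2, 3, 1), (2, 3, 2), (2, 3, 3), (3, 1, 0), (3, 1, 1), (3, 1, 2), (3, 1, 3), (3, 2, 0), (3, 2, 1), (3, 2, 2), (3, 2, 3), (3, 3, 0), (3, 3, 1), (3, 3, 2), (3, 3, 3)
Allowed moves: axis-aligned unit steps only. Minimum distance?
6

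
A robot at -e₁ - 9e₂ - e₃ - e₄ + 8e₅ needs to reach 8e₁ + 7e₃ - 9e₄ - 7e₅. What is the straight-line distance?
22.6936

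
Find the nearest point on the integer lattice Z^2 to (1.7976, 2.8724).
(2, 3)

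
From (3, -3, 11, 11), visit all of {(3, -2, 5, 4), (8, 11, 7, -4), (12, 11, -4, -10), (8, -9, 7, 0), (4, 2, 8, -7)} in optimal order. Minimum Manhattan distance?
93
(one optimal route: (3, -3, 11, 11) → (3, -2, 5, 4) → (8, -9, 7, 0) → (4, 2, 8, -7) → (8, 11, 7, -4) → (12, 11, -4, -10))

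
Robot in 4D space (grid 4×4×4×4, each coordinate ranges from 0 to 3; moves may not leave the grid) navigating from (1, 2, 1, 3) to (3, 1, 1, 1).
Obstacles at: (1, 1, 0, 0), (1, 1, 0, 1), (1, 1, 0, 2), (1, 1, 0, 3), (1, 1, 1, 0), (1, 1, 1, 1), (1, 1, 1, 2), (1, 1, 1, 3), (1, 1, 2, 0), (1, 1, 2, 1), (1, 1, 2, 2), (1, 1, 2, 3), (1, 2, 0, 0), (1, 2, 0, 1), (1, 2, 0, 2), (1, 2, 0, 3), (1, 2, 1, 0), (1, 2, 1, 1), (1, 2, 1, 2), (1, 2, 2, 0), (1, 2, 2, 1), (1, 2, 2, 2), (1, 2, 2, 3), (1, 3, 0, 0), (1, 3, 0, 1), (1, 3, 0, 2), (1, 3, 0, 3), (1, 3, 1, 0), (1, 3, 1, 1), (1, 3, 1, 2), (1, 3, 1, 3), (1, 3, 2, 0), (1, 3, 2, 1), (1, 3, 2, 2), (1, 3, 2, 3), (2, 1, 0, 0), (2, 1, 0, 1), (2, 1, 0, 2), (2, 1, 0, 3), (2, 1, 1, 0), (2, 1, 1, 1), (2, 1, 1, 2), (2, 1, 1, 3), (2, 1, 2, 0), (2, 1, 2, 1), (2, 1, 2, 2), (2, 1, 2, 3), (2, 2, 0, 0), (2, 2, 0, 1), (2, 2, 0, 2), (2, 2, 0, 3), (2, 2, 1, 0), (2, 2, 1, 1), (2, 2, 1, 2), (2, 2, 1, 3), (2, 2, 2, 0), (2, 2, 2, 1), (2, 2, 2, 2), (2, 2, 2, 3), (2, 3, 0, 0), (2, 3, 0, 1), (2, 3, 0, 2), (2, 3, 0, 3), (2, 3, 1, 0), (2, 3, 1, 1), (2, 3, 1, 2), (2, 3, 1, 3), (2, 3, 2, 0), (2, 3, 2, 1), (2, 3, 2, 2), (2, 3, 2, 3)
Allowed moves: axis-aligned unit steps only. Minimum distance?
9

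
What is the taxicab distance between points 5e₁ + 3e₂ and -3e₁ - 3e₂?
14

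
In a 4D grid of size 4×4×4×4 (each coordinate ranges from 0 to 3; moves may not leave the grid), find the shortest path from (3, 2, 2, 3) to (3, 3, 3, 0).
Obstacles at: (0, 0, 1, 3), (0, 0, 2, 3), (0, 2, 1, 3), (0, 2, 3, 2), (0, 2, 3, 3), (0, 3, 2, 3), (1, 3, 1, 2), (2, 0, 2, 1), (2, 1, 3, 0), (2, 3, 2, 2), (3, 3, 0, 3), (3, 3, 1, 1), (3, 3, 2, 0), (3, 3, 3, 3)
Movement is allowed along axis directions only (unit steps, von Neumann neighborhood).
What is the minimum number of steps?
5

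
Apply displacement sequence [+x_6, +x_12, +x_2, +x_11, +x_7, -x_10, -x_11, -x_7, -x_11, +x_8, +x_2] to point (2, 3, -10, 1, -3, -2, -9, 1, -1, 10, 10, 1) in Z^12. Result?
(2, 5, -10, 1, -3, -1, -9, 2, -1, 9, 9, 2)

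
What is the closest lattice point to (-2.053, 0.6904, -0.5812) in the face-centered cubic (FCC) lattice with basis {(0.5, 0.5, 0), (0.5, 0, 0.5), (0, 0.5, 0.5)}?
(-2, 0.5, -0.5)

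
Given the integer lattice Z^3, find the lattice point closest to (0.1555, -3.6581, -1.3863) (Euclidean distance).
(0, -4, -1)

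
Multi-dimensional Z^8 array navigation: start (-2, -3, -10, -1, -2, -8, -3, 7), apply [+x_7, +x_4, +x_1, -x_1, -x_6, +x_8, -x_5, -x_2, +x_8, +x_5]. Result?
(-2, -4, -10, 0, -2, -9, -2, 9)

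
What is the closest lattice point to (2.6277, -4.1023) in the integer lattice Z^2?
(3, -4)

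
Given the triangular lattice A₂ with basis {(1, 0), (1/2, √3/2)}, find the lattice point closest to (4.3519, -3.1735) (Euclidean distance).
(4, -3.464)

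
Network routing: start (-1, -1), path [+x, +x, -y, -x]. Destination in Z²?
(0, -2)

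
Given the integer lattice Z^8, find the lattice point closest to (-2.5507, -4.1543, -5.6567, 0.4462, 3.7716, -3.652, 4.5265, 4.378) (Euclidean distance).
(-3, -4, -6, 0, 4, -4, 5, 4)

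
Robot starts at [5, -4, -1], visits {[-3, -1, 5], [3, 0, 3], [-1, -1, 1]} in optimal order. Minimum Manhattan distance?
23
(one optimal route: (5, -4, -1) → (3, 0, 3) → (-1, -1, 1) → (-3, -1, 5))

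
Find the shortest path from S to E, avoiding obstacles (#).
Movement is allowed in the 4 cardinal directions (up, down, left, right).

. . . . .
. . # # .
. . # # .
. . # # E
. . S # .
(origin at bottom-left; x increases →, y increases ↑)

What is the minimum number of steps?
11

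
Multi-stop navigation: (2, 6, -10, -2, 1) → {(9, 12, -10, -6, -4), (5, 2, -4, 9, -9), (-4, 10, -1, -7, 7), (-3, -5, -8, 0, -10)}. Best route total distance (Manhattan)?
134
(one optimal route: (2, 6, -10, -2, 1) → (9, 12, -10, -6, -4) → (-4, 10, -1, -7, 7) → (-3, -5, -8, 0, -10) → (5, 2, -4, 9, -9))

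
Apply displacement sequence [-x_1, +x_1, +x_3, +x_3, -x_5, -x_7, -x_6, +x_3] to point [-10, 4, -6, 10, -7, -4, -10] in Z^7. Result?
(-10, 4, -3, 10, -8, -5, -11)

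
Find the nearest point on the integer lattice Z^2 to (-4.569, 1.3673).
(-5, 1)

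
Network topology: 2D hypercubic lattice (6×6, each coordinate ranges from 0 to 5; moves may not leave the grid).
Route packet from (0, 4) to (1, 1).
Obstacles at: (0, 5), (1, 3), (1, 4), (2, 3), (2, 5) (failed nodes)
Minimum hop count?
4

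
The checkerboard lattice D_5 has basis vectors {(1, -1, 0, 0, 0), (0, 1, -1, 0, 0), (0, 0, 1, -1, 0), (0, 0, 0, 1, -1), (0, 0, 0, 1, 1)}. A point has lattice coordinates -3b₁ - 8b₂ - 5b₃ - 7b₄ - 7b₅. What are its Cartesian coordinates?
(-3, -5, 3, -9, 0)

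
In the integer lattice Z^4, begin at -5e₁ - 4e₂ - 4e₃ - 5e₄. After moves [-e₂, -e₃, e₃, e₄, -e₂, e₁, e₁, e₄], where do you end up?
(-3, -6, -4, -3)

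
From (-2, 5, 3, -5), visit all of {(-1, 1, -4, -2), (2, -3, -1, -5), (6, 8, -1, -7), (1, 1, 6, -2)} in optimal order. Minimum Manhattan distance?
55
(one optimal route: (-2, 5, 3, -5) → (1, 1, 6, -2) → (-1, 1, -4, -2) → (2, -3, -1, -5) → (6, 8, -1, -7))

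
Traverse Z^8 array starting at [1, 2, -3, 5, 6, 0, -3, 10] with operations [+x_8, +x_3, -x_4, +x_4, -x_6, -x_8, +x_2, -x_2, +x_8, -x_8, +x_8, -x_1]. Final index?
(0, 2, -2, 5, 6, -1, -3, 11)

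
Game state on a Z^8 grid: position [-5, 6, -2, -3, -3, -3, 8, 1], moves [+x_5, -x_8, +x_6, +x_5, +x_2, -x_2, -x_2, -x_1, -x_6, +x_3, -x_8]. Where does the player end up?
(-6, 5, -1, -3, -1, -3, 8, -1)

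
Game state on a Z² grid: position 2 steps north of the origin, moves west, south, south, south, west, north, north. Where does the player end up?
(-2, 1)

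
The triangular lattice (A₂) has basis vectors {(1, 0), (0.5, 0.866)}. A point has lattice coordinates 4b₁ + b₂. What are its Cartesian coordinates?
(4.5, 0.866)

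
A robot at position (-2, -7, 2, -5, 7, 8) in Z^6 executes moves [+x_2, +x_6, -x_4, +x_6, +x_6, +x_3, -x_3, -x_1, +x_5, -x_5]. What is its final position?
(-3, -6, 2, -6, 7, 11)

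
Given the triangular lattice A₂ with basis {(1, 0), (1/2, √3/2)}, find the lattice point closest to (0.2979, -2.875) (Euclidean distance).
(0.5, -2.598)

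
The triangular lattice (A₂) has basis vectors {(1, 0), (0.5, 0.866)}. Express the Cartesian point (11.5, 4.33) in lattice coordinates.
9b₁ + 5b₂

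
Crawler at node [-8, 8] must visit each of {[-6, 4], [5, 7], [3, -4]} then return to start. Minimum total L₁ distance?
50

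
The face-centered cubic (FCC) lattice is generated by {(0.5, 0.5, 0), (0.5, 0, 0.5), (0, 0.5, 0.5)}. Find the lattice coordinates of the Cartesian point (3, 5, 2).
6b₁ + 4b₃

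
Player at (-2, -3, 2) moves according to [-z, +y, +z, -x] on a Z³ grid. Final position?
(-3, -2, 2)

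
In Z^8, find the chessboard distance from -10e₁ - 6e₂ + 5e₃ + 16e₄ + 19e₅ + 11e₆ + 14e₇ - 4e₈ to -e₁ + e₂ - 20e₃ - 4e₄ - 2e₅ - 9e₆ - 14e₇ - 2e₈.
28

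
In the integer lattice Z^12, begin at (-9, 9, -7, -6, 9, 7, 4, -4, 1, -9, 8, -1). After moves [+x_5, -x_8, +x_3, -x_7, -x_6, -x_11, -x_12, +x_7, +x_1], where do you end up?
(-8, 9, -6, -6, 10, 6, 4, -5, 1, -9, 7, -2)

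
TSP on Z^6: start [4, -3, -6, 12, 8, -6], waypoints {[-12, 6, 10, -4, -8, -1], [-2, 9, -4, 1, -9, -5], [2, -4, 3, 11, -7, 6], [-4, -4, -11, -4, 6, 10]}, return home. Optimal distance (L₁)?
236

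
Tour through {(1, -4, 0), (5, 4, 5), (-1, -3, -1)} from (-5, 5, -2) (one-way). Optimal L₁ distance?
34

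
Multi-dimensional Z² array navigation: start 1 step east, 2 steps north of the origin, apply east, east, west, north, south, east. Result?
(3, 2)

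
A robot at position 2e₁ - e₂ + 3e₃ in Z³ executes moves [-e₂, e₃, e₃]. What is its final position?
(2, -2, 5)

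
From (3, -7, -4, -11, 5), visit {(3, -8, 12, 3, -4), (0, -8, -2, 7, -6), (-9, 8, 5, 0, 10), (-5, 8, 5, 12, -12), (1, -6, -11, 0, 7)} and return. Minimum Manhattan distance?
206
(one optimal route: (3, -7, -4, -11, 5) → (3, -8, 12, 3, -4) → (0, -8, -2, 7, -6) → (-5, 8, 5, 12, -12) → (-9, 8, 5, 0, 10) → (1, -6, -11, 0, 7) → (3, -7, -4, -11, 5))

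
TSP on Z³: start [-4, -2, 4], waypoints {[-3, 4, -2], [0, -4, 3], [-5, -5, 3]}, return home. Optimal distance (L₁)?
40
(one optimal route: (-4, -2, 4) → (-3, 4, -2) → (0, -4, 3) → (-5, -5, 3) → (-4, -2, 4))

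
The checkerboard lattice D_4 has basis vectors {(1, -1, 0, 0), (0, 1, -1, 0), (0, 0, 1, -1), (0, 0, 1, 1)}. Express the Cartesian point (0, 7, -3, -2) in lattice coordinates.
7b₂ + 3b₃ + b₄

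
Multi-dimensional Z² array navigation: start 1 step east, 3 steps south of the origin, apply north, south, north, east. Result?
(2, -2)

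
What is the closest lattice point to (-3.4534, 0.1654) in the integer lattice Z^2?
(-3, 0)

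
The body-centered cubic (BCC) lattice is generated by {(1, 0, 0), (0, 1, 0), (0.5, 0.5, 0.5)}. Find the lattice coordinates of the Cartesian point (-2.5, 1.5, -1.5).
-b₁ + 3b₂ - 3b₃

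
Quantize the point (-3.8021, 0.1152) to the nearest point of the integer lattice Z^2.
(-4, 0)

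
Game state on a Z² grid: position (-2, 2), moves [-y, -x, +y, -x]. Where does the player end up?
(-4, 2)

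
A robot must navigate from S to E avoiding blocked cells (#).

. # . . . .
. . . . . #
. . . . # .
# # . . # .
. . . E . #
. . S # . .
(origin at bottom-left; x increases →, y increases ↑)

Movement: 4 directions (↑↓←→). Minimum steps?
2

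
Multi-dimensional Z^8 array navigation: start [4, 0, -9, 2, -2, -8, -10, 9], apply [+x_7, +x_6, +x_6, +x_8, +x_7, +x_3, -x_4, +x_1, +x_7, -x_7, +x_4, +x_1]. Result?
(6, 0, -8, 2, -2, -6, -8, 10)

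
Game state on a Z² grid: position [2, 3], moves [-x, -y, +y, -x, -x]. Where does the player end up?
(-1, 3)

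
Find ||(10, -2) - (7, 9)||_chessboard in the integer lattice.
11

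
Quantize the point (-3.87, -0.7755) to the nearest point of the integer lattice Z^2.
(-4, -1)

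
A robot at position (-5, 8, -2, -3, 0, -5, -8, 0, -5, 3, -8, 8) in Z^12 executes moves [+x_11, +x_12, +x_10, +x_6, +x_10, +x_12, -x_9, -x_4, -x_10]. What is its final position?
(-5, 8, -2, -4, 0, -4, -8, 0, -6, 4, -7, 10)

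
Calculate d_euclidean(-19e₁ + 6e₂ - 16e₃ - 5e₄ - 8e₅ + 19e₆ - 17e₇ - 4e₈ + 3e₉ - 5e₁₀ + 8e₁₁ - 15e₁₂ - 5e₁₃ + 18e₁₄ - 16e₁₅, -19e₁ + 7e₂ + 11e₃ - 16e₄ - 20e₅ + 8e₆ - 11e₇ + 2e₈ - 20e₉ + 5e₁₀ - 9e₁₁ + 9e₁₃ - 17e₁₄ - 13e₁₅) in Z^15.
61.327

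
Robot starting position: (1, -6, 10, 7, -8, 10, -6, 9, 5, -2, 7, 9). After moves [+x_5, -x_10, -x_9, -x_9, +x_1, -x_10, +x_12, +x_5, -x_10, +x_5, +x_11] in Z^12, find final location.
(2, -6, 10, 7, -5, 10, -6, 9, 3, -5, 8, 10)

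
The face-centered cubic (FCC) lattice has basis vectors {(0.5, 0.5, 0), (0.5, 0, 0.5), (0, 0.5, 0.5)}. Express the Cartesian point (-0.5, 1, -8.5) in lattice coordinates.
9b₁ - 10b₂ - 7b₃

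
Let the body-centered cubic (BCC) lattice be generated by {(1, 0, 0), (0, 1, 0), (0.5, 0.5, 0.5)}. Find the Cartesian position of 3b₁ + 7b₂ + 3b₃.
(4.5, 8.5, 1.5)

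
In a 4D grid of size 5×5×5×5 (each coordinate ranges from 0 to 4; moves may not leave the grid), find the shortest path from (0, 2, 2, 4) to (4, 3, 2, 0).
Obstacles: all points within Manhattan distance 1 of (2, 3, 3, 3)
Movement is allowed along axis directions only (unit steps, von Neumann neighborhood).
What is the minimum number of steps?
9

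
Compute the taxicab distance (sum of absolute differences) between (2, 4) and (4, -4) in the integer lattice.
10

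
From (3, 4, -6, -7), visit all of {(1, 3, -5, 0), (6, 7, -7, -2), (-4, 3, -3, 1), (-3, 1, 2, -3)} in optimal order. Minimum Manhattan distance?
45
(one optimal route: (3, 4, -6, -7) → (6, 7, -7, -2) → (1, 3, -5, 0) → (-4, 3, -3, 1) → (-3, 1, 2, -3))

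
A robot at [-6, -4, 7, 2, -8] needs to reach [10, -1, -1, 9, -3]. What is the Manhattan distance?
39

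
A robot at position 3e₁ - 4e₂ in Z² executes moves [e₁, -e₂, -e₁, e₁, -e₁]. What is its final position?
(3, -5)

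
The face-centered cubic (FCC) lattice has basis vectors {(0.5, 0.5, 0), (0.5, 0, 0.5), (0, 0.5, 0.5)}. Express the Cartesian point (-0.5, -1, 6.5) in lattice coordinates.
-8b₁ + 7b₂ + 6b₃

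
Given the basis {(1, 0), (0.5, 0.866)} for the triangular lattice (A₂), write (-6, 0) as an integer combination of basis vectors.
-6b₁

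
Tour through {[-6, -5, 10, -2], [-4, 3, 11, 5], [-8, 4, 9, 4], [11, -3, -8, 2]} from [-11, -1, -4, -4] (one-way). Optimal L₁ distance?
94
(one optimal route: (-11, -1, -4, -4) → (-6, -5, 10, -2) → (-8, 4, 9, 4) → (-4, 3, 11, 5) → (11, -3, -8, 2))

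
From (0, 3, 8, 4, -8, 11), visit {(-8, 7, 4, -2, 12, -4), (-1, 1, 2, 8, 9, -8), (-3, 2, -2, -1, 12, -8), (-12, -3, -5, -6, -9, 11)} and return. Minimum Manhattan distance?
194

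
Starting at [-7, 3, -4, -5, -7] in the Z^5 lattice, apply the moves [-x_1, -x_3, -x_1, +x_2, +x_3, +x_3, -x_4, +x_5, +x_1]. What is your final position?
(-8, 4, -3, -6, -6)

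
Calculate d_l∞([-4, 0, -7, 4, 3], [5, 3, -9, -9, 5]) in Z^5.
13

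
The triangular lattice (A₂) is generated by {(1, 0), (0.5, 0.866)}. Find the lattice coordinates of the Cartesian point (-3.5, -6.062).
-7b₂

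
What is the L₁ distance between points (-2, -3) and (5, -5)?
9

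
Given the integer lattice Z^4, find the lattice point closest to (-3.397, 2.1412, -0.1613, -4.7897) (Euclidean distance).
(-3, 2, 0, -5)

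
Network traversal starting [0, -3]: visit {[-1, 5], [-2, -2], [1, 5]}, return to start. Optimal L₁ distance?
22
(one optimal route: (0, -3) → (-2, -2) → (-1, 5) → (1, 5) → (0, -3))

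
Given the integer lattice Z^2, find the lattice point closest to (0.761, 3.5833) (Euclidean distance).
(1, 4)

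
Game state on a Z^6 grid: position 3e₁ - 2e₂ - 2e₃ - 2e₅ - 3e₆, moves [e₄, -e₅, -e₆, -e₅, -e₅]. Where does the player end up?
(3, -2, -2, 1, -5, -4)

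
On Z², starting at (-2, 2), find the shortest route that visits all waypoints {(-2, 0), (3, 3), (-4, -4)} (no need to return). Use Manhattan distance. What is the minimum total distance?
20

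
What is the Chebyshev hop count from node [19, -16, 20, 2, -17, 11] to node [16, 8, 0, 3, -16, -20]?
31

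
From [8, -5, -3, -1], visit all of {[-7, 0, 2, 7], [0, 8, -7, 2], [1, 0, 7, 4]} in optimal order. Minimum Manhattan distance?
69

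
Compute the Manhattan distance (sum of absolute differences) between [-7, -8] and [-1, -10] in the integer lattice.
8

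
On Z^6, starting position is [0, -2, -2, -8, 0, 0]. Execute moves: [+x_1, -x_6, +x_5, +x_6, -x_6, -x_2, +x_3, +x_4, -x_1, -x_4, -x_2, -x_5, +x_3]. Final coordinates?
(0, -4, 0, -8, 0, -1)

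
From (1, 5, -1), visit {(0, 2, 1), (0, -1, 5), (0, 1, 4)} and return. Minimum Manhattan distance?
26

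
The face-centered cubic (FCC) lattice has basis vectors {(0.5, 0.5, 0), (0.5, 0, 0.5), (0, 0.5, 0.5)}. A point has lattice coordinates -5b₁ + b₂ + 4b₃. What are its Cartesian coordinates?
(-2, -0.5, 2.5)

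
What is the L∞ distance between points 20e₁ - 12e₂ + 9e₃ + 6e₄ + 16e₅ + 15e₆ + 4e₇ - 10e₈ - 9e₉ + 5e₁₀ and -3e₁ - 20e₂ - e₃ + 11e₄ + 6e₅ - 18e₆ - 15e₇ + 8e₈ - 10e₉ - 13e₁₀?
33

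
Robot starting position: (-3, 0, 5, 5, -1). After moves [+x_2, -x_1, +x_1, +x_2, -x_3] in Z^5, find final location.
(-3, 2, 4, 5, -1)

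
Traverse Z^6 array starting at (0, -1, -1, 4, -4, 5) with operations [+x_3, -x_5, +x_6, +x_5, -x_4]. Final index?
(0, -1, 0, 3, -4, 6)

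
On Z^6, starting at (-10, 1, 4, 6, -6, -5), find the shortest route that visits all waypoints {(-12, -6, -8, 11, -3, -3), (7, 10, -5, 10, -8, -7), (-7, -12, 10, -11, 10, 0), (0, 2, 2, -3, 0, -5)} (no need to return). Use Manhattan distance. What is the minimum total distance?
176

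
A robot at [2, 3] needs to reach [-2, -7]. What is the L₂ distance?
10.7703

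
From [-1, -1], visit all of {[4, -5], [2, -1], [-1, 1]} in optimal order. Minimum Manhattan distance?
13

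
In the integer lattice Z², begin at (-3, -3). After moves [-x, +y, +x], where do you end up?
(-3, -2)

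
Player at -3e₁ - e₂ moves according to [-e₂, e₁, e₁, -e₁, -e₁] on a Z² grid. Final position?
(-3, -2)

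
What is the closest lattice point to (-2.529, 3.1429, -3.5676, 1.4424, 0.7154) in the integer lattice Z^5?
(-3, 3, -4, 1, 1)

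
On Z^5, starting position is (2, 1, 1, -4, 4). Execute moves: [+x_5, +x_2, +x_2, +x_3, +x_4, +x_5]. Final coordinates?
(2, 3, 2, -3, 6)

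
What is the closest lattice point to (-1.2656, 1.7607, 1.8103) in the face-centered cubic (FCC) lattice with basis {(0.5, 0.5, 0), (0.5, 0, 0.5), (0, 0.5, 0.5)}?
(-1.5, 1.5, 2)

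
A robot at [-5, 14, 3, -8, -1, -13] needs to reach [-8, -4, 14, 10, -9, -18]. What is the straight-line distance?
29.4449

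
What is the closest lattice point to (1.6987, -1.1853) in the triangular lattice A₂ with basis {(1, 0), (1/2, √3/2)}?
(1.5, -0.866)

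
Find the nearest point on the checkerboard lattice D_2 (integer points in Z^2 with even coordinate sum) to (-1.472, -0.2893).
(-2, 0)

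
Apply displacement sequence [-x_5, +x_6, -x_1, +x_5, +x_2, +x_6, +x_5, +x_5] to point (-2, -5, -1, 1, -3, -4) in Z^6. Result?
(-3, -4, -1, 1, -1, -2)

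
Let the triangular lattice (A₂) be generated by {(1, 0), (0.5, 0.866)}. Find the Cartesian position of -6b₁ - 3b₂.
(-7.5, -2.598)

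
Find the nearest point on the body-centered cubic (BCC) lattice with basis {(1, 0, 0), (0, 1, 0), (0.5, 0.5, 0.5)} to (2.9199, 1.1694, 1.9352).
(3, 1, 2)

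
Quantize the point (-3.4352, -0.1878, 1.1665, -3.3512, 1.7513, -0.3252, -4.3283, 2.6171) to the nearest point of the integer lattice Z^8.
(-3, 0, 1, -3, 2, 0, -4, 3)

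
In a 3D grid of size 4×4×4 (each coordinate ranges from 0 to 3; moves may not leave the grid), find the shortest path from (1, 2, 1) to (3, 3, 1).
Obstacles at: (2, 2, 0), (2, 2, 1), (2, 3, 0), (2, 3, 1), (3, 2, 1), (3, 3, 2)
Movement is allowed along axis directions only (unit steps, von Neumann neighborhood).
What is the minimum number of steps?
7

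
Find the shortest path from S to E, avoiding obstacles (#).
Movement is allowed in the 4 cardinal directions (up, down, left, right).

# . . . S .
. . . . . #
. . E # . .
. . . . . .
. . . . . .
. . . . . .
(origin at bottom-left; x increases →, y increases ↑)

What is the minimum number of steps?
4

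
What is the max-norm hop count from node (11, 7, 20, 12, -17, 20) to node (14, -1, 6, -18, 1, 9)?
30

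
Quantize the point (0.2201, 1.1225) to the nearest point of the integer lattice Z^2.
(0, 1)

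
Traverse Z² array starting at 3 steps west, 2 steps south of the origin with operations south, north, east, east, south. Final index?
(-1, -3)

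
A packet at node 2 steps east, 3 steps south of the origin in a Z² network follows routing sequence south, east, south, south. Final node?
(3, -6)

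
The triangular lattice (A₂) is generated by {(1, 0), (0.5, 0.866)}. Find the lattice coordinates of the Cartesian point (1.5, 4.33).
-b₁ + 5b₂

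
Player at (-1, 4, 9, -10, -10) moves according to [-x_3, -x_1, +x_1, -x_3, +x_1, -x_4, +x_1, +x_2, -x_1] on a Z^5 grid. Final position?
(0, 5, 7, -11, -10)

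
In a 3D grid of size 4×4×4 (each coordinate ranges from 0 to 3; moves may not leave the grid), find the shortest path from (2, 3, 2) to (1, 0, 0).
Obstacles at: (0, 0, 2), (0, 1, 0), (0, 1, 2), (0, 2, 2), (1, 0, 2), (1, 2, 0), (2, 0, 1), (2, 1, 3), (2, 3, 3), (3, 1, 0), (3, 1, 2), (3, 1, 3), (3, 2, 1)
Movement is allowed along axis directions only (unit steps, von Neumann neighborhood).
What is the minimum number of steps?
6
(one shortest path: (2, 3, 2) → (1, 3, 2) → (1, 2, 2) → (1, 1, 2) → (1, 1, 1) → (1, 0, 1) → (1, 0, 0))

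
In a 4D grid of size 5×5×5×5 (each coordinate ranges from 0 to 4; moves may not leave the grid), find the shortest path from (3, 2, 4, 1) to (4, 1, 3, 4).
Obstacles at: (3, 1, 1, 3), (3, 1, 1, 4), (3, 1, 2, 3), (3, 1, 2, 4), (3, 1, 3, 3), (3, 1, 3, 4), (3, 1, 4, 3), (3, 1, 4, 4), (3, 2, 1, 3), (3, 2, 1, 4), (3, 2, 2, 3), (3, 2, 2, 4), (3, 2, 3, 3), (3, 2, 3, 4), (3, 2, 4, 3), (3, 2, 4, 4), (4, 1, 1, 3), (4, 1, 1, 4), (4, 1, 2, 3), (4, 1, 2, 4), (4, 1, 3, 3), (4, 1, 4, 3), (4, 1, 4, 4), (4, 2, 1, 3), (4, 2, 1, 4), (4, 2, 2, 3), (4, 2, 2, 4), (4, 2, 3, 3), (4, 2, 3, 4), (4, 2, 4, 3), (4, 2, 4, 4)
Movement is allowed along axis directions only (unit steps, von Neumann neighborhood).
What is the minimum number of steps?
8
(one shortest path: (3, 2, 4, 1) → (4, 2, 4, 1) → (4, 1, 4, 1) → (4, 0, 4, 1) → (4, 0, 3, 1) → (4, 0, 3, 2) → (4, 0, 3, 3) → (4, 0, 3, 4) → (4, 1, 3, 4))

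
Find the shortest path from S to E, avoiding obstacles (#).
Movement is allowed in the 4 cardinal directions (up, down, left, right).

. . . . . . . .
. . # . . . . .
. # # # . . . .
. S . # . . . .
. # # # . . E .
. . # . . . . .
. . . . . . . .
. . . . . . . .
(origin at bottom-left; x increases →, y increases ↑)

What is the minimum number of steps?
12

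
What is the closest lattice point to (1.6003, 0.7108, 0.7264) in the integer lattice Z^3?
(2, 1, 1)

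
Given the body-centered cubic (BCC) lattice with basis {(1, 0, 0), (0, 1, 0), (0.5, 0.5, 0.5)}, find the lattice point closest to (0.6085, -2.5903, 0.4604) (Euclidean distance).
(0.5, -2.5, 0.5)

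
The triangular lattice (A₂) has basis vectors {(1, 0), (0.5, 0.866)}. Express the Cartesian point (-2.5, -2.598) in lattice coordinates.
-b₁ - 3b₂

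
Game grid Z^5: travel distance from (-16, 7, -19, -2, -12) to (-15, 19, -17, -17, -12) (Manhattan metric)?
30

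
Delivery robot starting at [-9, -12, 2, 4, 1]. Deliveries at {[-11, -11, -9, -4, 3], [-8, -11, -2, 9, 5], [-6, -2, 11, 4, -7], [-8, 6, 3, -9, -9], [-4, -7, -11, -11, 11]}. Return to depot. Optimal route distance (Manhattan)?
184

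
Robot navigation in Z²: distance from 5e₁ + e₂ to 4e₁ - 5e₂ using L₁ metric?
7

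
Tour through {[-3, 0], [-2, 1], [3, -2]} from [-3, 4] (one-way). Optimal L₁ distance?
14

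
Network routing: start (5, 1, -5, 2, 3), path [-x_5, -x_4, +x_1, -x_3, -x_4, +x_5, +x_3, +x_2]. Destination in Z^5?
(6, 2, -5, 0, 3)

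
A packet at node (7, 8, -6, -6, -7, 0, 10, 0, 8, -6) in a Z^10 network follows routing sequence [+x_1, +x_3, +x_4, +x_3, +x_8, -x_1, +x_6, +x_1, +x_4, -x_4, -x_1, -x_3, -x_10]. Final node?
(7, 8, -5, -5, -7, 1, 10, 1, 8, -7)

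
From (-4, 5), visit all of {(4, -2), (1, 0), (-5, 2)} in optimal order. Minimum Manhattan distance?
17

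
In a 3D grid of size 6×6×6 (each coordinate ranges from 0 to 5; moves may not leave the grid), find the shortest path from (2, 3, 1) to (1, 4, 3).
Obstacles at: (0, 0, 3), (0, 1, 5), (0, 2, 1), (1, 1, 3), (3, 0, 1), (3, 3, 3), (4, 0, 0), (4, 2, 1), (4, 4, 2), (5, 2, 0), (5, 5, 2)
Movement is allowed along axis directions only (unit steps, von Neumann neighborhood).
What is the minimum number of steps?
4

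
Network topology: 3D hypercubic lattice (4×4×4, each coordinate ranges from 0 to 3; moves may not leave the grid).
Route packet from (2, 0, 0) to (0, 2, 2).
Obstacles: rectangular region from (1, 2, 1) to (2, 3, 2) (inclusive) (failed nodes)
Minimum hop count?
6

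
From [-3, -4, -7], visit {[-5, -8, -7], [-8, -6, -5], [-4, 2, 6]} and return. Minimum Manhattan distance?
56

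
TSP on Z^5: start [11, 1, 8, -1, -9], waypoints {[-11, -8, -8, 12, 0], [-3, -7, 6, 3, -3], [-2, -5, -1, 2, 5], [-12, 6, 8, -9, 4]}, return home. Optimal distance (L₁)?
192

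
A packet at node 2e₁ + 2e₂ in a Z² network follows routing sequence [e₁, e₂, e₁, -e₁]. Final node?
(3, 3)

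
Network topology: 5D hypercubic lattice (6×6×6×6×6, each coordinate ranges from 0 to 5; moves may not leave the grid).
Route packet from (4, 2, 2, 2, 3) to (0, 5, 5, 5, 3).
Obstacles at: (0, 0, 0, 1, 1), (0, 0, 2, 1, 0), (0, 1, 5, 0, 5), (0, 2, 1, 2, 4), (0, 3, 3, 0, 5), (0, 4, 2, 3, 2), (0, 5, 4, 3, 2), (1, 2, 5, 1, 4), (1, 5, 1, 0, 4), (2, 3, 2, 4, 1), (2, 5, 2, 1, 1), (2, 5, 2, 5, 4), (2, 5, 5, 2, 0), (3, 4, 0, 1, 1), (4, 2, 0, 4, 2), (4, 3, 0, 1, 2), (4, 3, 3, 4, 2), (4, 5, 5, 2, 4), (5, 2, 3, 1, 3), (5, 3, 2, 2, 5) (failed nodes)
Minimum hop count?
13
(one shortest path: (4, 2, 2, 2, 3) → (3, 2, 2, 2, 3) → (2, 2, 2, 2, 3) → (1, 2, 2, 2, 3) → (0, 2, 2, 2, 3) → (0, 3, 2, 2, 3) → (0, 4, 2, 2, 3) → (0, 5, 2, 2, 3) → (0, 5, 3, 2, 3) → (0, 5, 4, 2, 3) → (0, 5, 5, 2, 3) → (0, 5, 5, 3, 3) → (0, 5, 5, 4, 3) → (0, 5, 5, 5, 3))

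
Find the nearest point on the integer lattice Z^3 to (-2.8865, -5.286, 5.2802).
(-3, -5, 5)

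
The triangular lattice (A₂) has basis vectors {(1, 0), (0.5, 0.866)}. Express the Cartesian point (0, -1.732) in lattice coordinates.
b₁ - 2b₂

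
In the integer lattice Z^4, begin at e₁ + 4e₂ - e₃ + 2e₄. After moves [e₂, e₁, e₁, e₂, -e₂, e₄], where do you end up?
(3, 5, -1, 3)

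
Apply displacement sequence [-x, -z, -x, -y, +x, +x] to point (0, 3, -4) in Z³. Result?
(0, 2, -5)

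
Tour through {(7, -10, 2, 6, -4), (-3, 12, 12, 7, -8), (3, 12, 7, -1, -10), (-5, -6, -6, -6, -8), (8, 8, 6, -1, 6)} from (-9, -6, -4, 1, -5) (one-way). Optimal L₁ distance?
143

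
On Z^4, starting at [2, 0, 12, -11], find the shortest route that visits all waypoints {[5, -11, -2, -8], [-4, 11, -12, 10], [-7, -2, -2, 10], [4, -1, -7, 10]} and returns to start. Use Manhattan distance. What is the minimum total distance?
162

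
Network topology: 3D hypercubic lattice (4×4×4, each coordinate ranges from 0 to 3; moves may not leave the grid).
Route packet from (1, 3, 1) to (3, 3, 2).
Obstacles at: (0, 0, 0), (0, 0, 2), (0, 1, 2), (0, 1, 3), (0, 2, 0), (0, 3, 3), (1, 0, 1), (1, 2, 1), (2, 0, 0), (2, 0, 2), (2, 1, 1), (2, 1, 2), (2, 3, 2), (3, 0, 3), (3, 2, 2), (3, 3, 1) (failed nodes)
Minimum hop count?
5
(one shortest path: (1, 3, 1) → (1, 3, 2) → (1, 3, 3) → (2, 3, 3) → (3, 3, 3) → (3, 3, 2))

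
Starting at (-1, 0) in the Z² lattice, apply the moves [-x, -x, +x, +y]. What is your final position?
(-2, 1)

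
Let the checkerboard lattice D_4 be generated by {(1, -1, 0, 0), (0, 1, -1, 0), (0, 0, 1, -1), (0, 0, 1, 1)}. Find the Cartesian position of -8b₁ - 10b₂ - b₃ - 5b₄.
(-8, -2, 4, -4)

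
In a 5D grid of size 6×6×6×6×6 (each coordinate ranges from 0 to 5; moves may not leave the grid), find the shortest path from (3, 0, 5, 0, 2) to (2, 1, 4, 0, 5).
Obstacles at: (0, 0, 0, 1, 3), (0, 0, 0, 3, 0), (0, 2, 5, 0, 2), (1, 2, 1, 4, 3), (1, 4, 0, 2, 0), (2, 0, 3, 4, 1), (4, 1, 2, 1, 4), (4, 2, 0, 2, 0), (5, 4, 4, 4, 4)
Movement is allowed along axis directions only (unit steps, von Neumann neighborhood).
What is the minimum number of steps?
6
(one shortest path: (3, 0, 5, 0, 2) → (2, 0, 5, 0, 2) → (2, 1, 5, 0, 2) → (2, 1, 4, 0, 2) → (2, 1, 4, 0, 3) → (2, 1, 4, 0, 4) → (2, 1, 4, 0, 5))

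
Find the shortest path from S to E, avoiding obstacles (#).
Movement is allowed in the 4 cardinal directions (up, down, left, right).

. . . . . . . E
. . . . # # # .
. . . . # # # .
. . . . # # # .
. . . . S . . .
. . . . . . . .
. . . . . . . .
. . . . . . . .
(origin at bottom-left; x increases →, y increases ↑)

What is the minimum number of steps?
7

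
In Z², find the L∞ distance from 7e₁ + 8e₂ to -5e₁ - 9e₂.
17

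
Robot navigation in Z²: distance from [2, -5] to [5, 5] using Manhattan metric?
13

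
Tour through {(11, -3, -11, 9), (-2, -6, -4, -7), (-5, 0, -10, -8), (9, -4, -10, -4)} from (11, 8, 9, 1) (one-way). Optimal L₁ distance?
94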